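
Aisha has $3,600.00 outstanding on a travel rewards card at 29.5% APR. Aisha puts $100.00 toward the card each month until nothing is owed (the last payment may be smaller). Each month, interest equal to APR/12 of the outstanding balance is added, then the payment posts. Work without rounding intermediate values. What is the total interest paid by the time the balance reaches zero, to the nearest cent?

Monthly rate r = 29.5%/12 = 2.45833% = 0.0245833.
Payoff takes n = ⌈−ln(1 − rB₀/P)/ln(1+r)⌉ = ⌈89.056⌉ = 90 payments; the last is $5.69.
Total paid = 89·$100.00 + $5.69 = $8,905.69.
Total interest = total paid − principal = $8,905.69 − $3,600.00 = $5,305.69.

$5,305.69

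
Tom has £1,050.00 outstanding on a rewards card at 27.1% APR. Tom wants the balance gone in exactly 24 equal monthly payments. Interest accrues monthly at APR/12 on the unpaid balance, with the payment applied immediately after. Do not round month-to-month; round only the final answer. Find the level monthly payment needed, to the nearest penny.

£57.15

Monthly rate r = 27.1%/12 = 2.25833% = 0.0225833.
Level-payment amortization: P = B₀·r / (1 − (1+r)^(−n)) = 1050.00·0.0225833 / (1 − 1.02258^(−24)).
Denominator 1 − (1+r)^(−24) = 0.414898841.
P = 23.7125 / 0.414898841 ≈ 57.15.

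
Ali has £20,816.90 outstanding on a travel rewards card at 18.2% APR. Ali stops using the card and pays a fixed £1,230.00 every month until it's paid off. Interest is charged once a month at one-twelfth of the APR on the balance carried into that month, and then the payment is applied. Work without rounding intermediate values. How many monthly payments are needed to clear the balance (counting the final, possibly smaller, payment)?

20 payments

Monthly rate r = 18.2%/12 = 1.51667% = 0.0151667.
Recurrence: B ← B·(1+r) − £1,230.00.
Month 1: interest £315.72; balance after payment £19,902.62.
Month 2: interest £301.86; balance after payment £18,974.48.
Closed form: n = −ln(1 − rB₀/P)/ln(1+r) = −ln(0.74331)/ln(1.01517) ≈ 19.706, so the balance reaches zero during payment 20.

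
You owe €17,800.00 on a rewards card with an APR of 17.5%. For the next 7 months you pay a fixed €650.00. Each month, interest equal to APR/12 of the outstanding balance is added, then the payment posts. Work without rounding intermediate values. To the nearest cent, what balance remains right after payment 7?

Monthly rate r = 17.5%/12 = 1.45833% = 0.0145833.
Each month: B ← B·(1+r) − €650.00.
Month 1: interest €259.58; balance after payment €17,409.58.
Month 2: interest €253.89; balance after payment €17,013.47.
Month 3: interest €248.11; balance after payment €16,611.59.
Month 4: interest €242.25; balance after payment €16,203.84.
Month 5: interest €236.31; balance after payment €15,790.14.
Month 6: interest €230.27; balance after payment €15,370.42.
Month 7: interest €224.15; balance after payment €14,944.57.

€14,944.57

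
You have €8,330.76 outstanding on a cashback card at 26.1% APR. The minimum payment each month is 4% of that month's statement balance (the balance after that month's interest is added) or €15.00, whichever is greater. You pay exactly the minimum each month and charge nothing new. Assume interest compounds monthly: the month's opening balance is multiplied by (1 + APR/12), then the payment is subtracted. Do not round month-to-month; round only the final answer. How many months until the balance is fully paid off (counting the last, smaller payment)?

Monthly rate r = 26.1%/12 = 2.175% = 0.02175.
While 4% of the post-interest balance exceeds €15.00, each month B ← (B·(1+r))·(1 − 0.04), i.e. B shrinks by the factor (1+r)·0.96 = 0.98088.
This holds for months 1–162. Entering month 163 the balance is €365.14; 4% of the post-interest balance is now below €15.00, so the flat €15.00 minimum applies from here.
From month 163 a fixed €15.00 at rate r clears €365.14 in 36 more payments. Total: 162 + 36 = 198 months.

198 months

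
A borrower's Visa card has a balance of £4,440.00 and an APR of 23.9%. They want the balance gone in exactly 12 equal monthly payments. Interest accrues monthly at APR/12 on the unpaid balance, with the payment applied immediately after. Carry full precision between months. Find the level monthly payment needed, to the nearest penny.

£419.63

Monthly rate r = 23.9%/12 = 1.99167% = 0.0199167.
Level-payment amortization: P = B₀·r / (1 − (1+r)^(−n)) = 4440.00·0.0199167 / (1 − 1.01992^(−12)).
Denominator 1 − (1+r)^(−12) = 0.210733381.
P = 88.43 / 0.210733381 ≈ 419.63.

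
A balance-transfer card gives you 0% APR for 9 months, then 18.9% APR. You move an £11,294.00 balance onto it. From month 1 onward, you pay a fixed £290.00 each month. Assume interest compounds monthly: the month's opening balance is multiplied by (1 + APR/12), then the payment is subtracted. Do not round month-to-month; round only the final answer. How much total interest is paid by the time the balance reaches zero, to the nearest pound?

£3,155

Promo months 1–9 at r₀ = 0%/12 = 0; months 10+ at r₁ = 18.9%/12 = 0.01575.
After month 9 (no interest yet): B = £11,294.00 − 9·£290.00 = £8,684.00.
Then at r₁ with £290.00/mo: n₂ = −ln(1 − r₁·B/P)/ln(1+r₁) ≈ 40.82 → 41 more payments.
Total paid = 49·£290.00 + £239.17 = £14,449.17; interest = £14,449.17 − £11,294.00 = £3,155.17.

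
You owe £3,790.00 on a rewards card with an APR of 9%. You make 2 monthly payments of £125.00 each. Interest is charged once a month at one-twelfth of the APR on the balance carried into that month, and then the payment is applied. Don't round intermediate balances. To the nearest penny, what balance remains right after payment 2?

Monthly rate r = 9%/12 = 0.75% = 0.0075.
Each month: B ← B·(1+r) − £125.00.
Month 1: interest £28.43; balance after payment £3,693.43.
Month 2: interest £27.70; balance after payment £3,596.13.

£3,596.13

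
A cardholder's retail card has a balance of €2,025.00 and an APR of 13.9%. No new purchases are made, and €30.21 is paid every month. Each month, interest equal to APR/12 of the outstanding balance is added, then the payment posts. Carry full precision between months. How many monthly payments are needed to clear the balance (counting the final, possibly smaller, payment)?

Monthly rate r = 13.9%/12 = 1.15833% = 0.0115833.
Recurrence: B ← B·(1+r) − €30.21.
Month 1: interest €23.46; balance after payment €2,018.25.
Month 2: interest €23.38; balance after payment €2,011.41.
Closed form: n = −ln(1 − rB₀/P)/ln(1+r) = −ln(0.22356)/ln(1.01158) ≈ 130.078, so the balance reaches zero during payment 131.

131 payments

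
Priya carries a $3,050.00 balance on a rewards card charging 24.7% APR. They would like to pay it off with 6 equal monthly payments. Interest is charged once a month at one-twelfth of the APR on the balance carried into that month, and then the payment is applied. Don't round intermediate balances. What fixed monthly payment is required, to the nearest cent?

$545.58

Monthly rate r = 24.7%/12 = 2.05833% = 0.0205833.
Level-payment amortization: P = B₀·r / (1 − (1+r)^(−n)) = 3050.00·0.0205833 / (1 − 1.02058^(−6)).
Denominator 1 − (1+r)^(−6) = 0.115069489.
P = 62.7792 / 0.115069489 ≈ 545.58.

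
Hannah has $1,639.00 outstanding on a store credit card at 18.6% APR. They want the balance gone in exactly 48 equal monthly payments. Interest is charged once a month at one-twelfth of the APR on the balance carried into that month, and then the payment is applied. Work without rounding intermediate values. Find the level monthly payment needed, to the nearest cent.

Monthly rate r = 18.6%/12 = 1.55% = 0.0155.
Level-payment amortization: P = B₀·r / (1 − (1+r)^(−n)) = 1639.00·0.0155 / (1 − 1.0155^(−48)).
Denominator 1 − (1+r)^(−48) = 0.522070907.
P = 25.4045 / 0.522070907 ≈ 48.66.

$48.66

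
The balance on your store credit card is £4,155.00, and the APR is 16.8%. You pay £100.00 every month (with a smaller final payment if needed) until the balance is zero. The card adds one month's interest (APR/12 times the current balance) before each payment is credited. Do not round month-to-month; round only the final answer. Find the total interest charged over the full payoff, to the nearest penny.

£2,114.03

Monthly rate r = 16.8%/12 = 1.4% = 0.014.
Payoff takes n = ⌈−ln(1 − rB₀/P)/ln(1+r)⌉ = ⌈62.689⌉ = 63 payments; the last is £69.03.
Total paid = 62·£100.00 + £69.03 = £6,269.03.
Total interest = total paid − principal = £6,269.03 − £4,155.00 = £2,114.03.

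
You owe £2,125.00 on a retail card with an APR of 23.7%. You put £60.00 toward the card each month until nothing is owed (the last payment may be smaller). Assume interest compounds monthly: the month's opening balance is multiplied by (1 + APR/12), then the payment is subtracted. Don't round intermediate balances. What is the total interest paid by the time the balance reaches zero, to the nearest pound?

£1,563

Monthly rate r = 23.7%/12 = 1.975% = 0.01975.
Payoff takes n = ⌈−ln(1 − rB₀/P)/ln(1+r)⌉ = ⌈61.472⌉ = 62 payments; the last is £28.47.
Total paid = 61·£60.00 + £28.47 = £3,688.47.
Total interest = total paid − principal = £3,688.47 − £2,125.00 = £1,563.47.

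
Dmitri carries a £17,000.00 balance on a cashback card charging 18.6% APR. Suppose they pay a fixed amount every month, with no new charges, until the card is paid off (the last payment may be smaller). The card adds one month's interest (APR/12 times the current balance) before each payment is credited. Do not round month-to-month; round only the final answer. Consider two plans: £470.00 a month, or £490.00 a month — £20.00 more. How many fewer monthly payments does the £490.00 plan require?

Monthly rate r = 18.6%/12 = 1.55% = 0.0155.
At £470.00/mo: n = ⌈−ln(1 − rB₀/P)/ln(1+r)⌉ = 54 payments (last £221.95); total interest = total paid − £17,000.00 = £8,131.95.
At £490.00/mo: 51 payments (last £83.53); total interest £7,583.53.
Payments saved = 54 − 51 = 3.

3 fewer payments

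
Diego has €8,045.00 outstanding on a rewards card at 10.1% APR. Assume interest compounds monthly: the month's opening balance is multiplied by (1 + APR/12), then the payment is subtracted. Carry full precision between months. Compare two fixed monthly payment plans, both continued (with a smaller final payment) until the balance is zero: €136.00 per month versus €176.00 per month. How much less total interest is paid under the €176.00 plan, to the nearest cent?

€979.82

Monthly rate r = 10.1%/12 = 0.841667% = 0.00841667.
At €136.00/mo: n = ⌈−ln(1 − rB₀/P)/ln(1+r)⌉ = 83 payments (last €26.76); total interest = total paid − €8,045.00 = €3,133.76.
At €176.00/mo: 58 payments (last €166.94); total interest €2,153.94.
Interest saved = €3,133.76 − €2,153.94 = €979.82.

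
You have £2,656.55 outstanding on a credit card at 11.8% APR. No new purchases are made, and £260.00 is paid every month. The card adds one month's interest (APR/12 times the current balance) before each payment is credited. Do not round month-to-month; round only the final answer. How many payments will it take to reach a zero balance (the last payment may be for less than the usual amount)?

Monthly rate r = 11.8%/12 = 0.983333% = 0.00983333.
Recurrence: B ← B·(1+r) − £260.00.
Month 1: interest £26.12; balance after payment £2,422.67.
Month 2: interest £23.82; balance after payment £2,186.50.
Closed form: n = −ln(1 − rB₀/P)/ln(1+r) = −ln(0.89953)/ln(1.00983) ≈ 10.821, so the balance reaches zero during payment 11.

11 months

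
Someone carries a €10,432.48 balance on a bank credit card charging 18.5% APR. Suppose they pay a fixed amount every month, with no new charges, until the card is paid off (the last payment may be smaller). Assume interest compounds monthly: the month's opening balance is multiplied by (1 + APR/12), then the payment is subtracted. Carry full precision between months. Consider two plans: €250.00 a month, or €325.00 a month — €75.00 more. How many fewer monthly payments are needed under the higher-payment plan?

Monthly rate r = 18.5%/12 = 1.54167% = 0.0154167.
At €250.00/mo: n = ⌈−ln(1 − rB₀/P)/ln(1+r)⌉ = 68 payments (last €97.30); total interest = total paid − €10,432.48 = €6,414.82.
At €325.00/mo: 45 payments (last €208.54); total interest €4,076.06.
Payments saved = 68 − 45 = 23.

23 fewer payments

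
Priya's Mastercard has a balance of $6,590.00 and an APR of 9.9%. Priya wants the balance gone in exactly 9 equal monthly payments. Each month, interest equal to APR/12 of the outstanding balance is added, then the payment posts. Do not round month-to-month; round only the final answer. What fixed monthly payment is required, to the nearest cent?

Monthly rate r = 9.9%/12 = 0.825% = 0.00825.
Level-payment amortization: P = B₀·r / (1 − (1+r)^(−n)) = 6590.00·0.00825 / (1 − 1.00825^(−9)).
Denominator 1 − (1+r)^(−9) = 0.0712775927.
P = 54.3675 / 0.0712775927 ≈ 762.76.

$762.76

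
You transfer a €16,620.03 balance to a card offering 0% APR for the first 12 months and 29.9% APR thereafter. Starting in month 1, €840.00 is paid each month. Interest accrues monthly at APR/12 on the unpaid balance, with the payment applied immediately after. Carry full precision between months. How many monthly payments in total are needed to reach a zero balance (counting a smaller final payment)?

Promo months 1–12 at r₀ = 0%/12 = 0; months 13+ at r₁ = 29.9%/12 = 0.0249167.
After month 12 (no interest yet): B = €16,620.03 − 12·€840.00 = €6,540.03.
Then at r₁ with €840.00/mo: n₂ = −ln(1 − r₁·B/P)/ln(1+r₁) ≈ 8.76 → 9 more payments.

21 payments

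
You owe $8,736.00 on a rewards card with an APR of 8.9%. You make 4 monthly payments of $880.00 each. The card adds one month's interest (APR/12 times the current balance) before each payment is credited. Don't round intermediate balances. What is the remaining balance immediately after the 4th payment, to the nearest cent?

Monthly rate r = 8.9%/12 = 0.741667% = 0.00741667.
Each month: B ← B·(1+r) − $880.00.
Month 1: interest $64.79; balance after payment $7,920.79.
Month 2: interest $58.75; balance after payment $7,099.54.
Month 3: interest $52.65; balance after payment $6,272.19.
Month 4: interest $46.52; balance after payment $5,438.71.

$5,438.71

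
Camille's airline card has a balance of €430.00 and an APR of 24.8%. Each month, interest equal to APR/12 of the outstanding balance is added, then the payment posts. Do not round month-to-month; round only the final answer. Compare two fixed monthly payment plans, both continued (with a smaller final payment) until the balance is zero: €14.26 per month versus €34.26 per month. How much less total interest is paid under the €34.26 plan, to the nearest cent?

Monthly rate r = 24.8%/12 = 2.06667% = 0.0206667.
At €14.26/mo: n = ⌈−ln(1 − rB₀/P)/ln(1+r)⌉ = 48 payments (last €10.19); total interest = total paid − €430.00 = €250.41.
At €34.26/mo: 15 payments (last €23.35); total interest €72.99.
Interest saved = €250.41 − €72.99 = €177.42.

€177.42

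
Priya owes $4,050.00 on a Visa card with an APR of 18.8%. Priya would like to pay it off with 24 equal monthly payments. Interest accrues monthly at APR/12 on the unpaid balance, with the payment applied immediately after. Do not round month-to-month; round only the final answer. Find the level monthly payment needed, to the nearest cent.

$203.76

Monthly rate r = 18.8%/12 = 1.56667% = 0.0156667.
Level-payment amortization: P = B₀·r / (1 − (1+r)^(−n)) = 4050.00·0.0156667 / (1 − 1.01567^(−24)).
Denominator 1 − (1+r)^(−24) = 0.311393351.
P = 63.45 / 0.311393351 ≈ 203.76.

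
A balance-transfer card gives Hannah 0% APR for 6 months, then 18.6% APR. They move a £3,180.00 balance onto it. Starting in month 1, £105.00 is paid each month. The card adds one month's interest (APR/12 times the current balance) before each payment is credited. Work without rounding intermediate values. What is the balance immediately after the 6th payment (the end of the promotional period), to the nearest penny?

£2,550.00

Promo months 1–6 at r₀ = 0%/12 = 0; months 7+ at r₁ = 18.6%/12 = 0.0155.
After month 6 (no interest yet): B = £3,180.00 − 6·£105.00 = £2,550.00.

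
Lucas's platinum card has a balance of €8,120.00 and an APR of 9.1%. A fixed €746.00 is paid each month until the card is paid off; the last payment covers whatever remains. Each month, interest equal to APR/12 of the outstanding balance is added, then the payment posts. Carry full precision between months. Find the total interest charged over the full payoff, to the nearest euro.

Monthly rate r = 9.1%/12 = 0.758333% = 0.00758333.
Payoff takes n = ⌈−ln(1 − rB₀/P)/ln(1+r)⌉ = ⌈11.403⌉ = 12 payments; the last is €301.56.
Total paid = 11·€746.00 + €301.56 = €8,507.56.
Total interest = total paid − principal = €8,507.56 − €8,120.00 = €387.56.

€388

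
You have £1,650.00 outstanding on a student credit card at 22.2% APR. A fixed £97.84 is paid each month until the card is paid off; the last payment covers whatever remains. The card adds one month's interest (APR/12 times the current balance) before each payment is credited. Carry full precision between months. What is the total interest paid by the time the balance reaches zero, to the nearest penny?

Monthly rate r = 22.2%/12 = 1.85% = 0.0185.
Payoff takes n = ⌈−ln(1 − rB₀/P)/ln(1+r)⌉ = ⌈20.400⌉ = 21 payments; the last is £39.35.
Total paid = 20·£97.84 + £39.35 = £1,996.15.
Total interest = total paid − principal = £1,996.15 − £1,650.00 = £346.15.

£346.15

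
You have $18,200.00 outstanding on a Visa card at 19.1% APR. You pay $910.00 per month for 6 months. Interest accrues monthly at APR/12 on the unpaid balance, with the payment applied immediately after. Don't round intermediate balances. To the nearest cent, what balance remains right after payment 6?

Monthly rate r = 19.1%/12 = 1.59167% = 0.0159167.
Each month: B ← B·(1+r) − $910.00.
Month 1: interest $289.68; balance after payment $17,579.68.
Month 2: interest $279.81; balance after payment $16,949.49.
Month 3: interest $269.78; balance after payment $16,309.27.
Month 4: interest $259.59; balance after payment $15,658.86.
Month 5: interest $249.24; balance after payment $14,998.10.
Month 6: interest $238.72; balance after payment $14,326.82.

$14,326.82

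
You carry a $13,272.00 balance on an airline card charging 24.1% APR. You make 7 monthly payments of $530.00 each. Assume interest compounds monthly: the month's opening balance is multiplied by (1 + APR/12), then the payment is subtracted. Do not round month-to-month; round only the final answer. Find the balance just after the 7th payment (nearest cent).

$11,312.92

Monthly rate r = 24.1%/12 = 2.00833% = 0.0200833.
Each month: B ← B·(1+r) − $530.00.
Month 1: interest $266.55; balance after payment $13,008.55.
Month 2: interest $261.25; balance after payment $12,739.80.
Month 3: interest $255.86; balance after payment $12,465.66.
Month 4: interest $250.35; balance after payment $12,186.01.
Month 5: interest $244.74; balance after payment $11,900.75.
Month 6: interest $239.01; balance after payment $11,609.75.
Month 7: interest $233.16; balance after payment $11,312.92.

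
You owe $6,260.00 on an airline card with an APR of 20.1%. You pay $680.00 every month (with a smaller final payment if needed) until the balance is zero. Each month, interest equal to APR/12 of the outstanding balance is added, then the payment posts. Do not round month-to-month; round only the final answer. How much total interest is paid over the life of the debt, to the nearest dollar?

$596

Monthly rate r = 20.1%/12 = 1.675% = 0.01675.
Payoff takes n = ⌈−ln(1 − rB₀/P)/ln(1+r)⌉ = ⌈10.082⌉ = 11 payments; the last is $56.01.
Total paid = 10·$680.00 + $56.01 = $6,856.01.
Total interest = total paid − principal = $6,856.01 − $6,260.00 = $596.01.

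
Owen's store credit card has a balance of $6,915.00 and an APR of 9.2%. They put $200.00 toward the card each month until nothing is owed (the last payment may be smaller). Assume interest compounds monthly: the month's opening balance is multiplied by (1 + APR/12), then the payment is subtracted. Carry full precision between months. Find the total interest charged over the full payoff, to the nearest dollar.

Monthly rate r = 9.2%/12 = 0.766667% = 0.00766667.
Payoff takes n = ⌈−ln(1 − rB₀/P)/ln(1+r)⌉ = ⌈40.326⌉ = 41 payments; the last is $65.37.
Total paid = 40·$200.00 + $65.37 = $8,065.37.
Total interest = total paid − principal = $8,065.37 − $6,915.00 = $1,150.37.

$1,150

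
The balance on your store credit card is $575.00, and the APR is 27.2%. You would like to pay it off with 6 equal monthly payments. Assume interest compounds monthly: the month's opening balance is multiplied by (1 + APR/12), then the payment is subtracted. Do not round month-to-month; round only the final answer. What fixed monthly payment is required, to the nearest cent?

$103.58

Monthly rate r = 27.2%/12 = 2.26667% = 0.0226667.
Level-payment amortization: P = B₀·r / (1 − (1+r)^(−n)) = 575.00·0.0226667 / (1 − 1.02267^(−6)).
Denominator 1 − (1+r)^(−6) = 0.125831009.
P = 13.0333 / 0.125831009 ≈ 103.58.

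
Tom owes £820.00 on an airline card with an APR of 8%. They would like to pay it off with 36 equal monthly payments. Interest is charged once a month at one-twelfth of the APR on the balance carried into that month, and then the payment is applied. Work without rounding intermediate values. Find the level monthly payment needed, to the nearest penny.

£25.70

Monthly rate r = 8%/12 = 0.666667% = 0.00666667.
Level-payment amortization: P = B₀·r / (1 − (1+r)^(−n)) = 820.00·0.00666667 / (1 − 1.00667^(−36)).
Denominator 1 − (1+r)^(−36) = 0.21274537.
P = 5.46667 / 0.21274537 ≈ 25.70.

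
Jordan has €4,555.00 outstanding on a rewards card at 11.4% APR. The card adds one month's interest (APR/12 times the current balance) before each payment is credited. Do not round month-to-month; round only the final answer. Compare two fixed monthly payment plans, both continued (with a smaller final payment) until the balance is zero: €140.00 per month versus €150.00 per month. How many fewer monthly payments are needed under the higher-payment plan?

Monthly rate r = 11.4%/12 = 0.95% = 0.0095.
At €140.00/mo: n = ⌈−ln(1 − rB₀/P)/ln(1+r)⌉ = 40 payments (last €14.77); total interest = total paid − €4,555.00 = €919.77.
At €150.00/mo: 36 payments (last €149.54); total interest €844.54.
Payments saved = 40 − 36 = 4.

4 fewer payments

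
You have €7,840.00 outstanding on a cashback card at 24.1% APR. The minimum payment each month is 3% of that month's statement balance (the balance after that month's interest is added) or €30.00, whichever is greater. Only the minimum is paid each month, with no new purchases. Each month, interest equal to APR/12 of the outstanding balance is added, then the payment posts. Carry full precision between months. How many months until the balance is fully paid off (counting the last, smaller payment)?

251 months

Monthly rate r = 24.1%/12 = 2.00833% = 0.0200833.
While 3% of the post-interest balance exceeds €30.00, each month B ← (B·(1+r))·(1 − 0.03), i.e. B shrinks by the factor (1+r)·0.97 = 0.98948.
This holds for months 1–197. Entering month 198 the balance is €976.27; 3% of the post-interest balance is now below €30.00, so the flat €30.00 minimum applies from here.
From month 198 a fixed €30.00 at rate r clears €976.27 in 54 more payments. Total: 197 + 54 = 251 months.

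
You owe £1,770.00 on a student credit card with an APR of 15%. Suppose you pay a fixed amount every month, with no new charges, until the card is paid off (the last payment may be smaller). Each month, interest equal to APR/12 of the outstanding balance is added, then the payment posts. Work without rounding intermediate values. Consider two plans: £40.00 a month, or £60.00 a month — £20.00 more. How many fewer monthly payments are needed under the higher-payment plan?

27 fewer payments

Monthly rate r = 15%/12 = 1.25% = 0.0125.
At £40.00/mo: n = ⌈−ln(1 − rB₀/P)/ln(1+r)⌉ = 65 payments (last £33.63); total interest = total paid − £1,770.00 = £823.63.
At £60.00/mo: 38 payments (last £2.04); total interest £452.04.
Payments saved = 65 − 38 = 27.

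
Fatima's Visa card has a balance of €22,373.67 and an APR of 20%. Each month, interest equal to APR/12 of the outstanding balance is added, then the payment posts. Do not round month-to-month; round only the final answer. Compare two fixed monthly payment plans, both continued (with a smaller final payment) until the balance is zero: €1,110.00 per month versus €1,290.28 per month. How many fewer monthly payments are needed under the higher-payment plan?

Monthly rate r = 20%/12 = 1.66667% = 0.0166667.
At €1,110.00/mo: n = ⌈−ln(1 − rB₀/P)/ln(1+r)⌉ = 25 payments (last €853.21); total interest = total paid − €22,373.67 = €5,119.54.
At €1,290.28/mo: 21 payments (last €822.16); total interest €4,254.09.
Payments saved = 25 − 21 = 4.

4 fewer payments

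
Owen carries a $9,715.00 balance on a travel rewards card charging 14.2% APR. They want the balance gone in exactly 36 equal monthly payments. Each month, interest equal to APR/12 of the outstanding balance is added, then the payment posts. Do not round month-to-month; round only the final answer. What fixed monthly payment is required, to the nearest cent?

Monthly rate r = 14.2%/12 = 1.18333% = 0.0118333.
Level-payment amortization: P = B₀·r / (1 − (1+r)^(−n)) = 9715.00·0.0118333 / (1 − 1.01183^(−36)).
Denominator 1 − (1+r)^(−36) = 0.345248307.
P = 114.961 / 0.345248307 ≈ 332.98.

$332.98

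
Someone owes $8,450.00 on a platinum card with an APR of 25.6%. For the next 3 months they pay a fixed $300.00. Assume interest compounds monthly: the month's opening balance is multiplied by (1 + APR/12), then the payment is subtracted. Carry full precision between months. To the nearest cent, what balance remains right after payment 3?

Monthly rate r = 25.6%/12 = 2.13333% = 0.0213333.
Each month: B ← B·(1+r) − $300.00.
Month 1: interest $180.27; balance after payment $8,330.27.
Month 2: interest $177.71; balance after payment $8,207.98.
Month 3: interest $175.10; balance after payment $8,083.08.

$8,083.08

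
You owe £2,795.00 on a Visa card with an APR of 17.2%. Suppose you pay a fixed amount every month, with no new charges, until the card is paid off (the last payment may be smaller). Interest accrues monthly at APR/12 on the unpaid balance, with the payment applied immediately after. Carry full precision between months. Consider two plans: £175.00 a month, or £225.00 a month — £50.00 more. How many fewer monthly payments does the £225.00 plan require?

5 fewer payments

Monthly rate r = 17.2%/12 = 1.43333% = 0.0143333.
At £175.00/mo: n = ⌈−ln(1 − rB₀/P)/ln(1+r)⌉ = 19 payments (last £46.97); total interest = total paid − £2,795.00 = £401.97.
At £225.00/mo: 14 payments (last £175.25); total interest £305.25.
Payments saved = 19 − 14 = 5.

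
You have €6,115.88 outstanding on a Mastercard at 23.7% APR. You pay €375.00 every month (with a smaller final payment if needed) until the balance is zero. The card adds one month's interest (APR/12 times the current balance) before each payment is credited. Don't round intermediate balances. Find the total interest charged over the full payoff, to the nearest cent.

Monthly rate r = 23.7%/12 = 1.975% = 0.01975.
Payoff takes n = ⌈−ln(1 − rB₀/P)/ln(1+r)⌉ = ⌈19.878⌉ = 20 payments; the last is €329.57.
Total paid = 19·€375.00 + €329.57 = €7,454.57.
Total interest = total paid − principal = €7,454.57 − €6,115.88 = €1,338.69.

€1,338.69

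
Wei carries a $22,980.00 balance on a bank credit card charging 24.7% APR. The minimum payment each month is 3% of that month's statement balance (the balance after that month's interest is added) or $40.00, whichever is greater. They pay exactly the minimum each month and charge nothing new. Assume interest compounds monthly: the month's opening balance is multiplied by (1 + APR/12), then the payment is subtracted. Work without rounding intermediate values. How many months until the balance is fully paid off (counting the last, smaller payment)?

Monthly rate r = 24.7%/12 = 2.05833% = 0.0205833.
While 3% of the post-interest balance exceeds $40.00, each month B ← (B·(1+r))·(1 − 0.03), i.e. B shrinks by the factor (1+r)·0.97 = 0.98997.
This holds for months 1–285. Entering month 286 the balance is $1,297.50; 3% of the post-interest balance is now below $40.00, so the flat $40.00 minimum applies from here.
From month 286 a fixed $40.00 at rate r clears $1,297.50 in 55 more payments. Total: 285 + 55 = 340 months.

340 months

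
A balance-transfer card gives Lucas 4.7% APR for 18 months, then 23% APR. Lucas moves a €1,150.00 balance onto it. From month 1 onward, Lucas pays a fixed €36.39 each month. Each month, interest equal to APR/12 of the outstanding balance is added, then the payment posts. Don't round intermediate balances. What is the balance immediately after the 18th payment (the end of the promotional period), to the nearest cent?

€556.54

Promo months 1–18 at r₀ = 4.7%/12 = 0.00391667; months 19+ at r₁ = 23%/12 = 0.0191667.
After month 18: iterate B ← B·(1+r₀) − €36.39 for 18 months → €556.54.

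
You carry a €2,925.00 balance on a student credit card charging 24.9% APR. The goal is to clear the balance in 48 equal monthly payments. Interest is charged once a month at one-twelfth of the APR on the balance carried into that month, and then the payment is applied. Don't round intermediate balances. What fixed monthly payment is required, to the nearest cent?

€96.82

Monthly rate r = 24.9%/12 = 2.075% = 0.02075.
Level-payment amortization: P = B₀·r / (1 − (1+r)^(−n)) = 2925.00·0.02075 / (1 − 1.02075^(−48)).
Denominator 1 − (1+r)^(−48) = 0.626862113.
P = 60.6937 / 0.626862113 ≈ 96.82.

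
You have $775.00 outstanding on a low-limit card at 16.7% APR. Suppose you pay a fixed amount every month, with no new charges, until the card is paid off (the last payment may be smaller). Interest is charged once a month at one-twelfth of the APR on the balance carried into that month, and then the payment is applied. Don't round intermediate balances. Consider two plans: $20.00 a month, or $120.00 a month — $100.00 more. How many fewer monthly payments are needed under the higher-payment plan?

Monthly rate r = 16.7%/12 = 1.39167% = 0.0139167.
At $20.00/mo: n = ⌈−ln(1 − rB₀/P)/ln(1+r)⌉ = 57 payments (last $1.43); total interest = total paid − $775.00 = $346.43.
At $120.00/mo: 7 payments (last $97.83); total interest $42.83.
Payments saved = 57 − 7 = 50.

50 fewer payments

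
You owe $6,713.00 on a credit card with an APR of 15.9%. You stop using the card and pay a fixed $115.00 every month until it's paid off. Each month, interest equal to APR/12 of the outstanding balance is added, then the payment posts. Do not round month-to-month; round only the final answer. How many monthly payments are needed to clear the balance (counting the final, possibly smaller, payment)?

Monthly rate r = 15.9%/12 = 1.325% = 0.01325.
Recurrence: B ← B·(1+r) − $115.00.
Month 1: interest $88.95; balance after payment $6,686.95.
Month 2: interest $88.60; balance after payment $6,660.55.
Closed form: n = −ln(1 − rB₀/P)/ln(1+r) = −ln(0.22655)/ln(1.01325) ≈ 112.802, so the balance reaches zero during payment 113.

113 months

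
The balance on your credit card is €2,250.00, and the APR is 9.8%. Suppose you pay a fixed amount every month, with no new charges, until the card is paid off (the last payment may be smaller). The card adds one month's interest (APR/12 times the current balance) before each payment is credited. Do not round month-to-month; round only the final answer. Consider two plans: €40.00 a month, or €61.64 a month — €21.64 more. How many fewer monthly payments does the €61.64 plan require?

Monthly rate r = 9.8%/12 = 0.816667% = 0.00816667.
At €40.00/mo: n = ⌈−ln(1 − rB₀/P)/ln(1+r)⌉ = 76 payments (last €24.71); total interest = total paid − €2,250.00 = €774.71.
At €61.64/mo: 44 payments (last €32.09); total interest €432.61.
Payments saved = 76 − 44 = 32.

32 fewer payments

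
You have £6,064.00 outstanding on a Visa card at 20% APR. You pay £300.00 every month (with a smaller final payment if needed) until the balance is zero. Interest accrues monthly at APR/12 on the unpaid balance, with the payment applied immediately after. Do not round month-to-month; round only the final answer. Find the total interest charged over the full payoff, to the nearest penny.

Monthly rate r = 20%/12 = 1.66667% = 0.0166667.
Payoff takes n = ⌈−ln(1 − rB₀/P)/ln(1+r)⌉ = ⌈24.854⌉ = 25 payments; the last is £256.39.
Total paid = 24·£300.00 + £256.39 = £7,456.39.
Total interest = total paid − principal = £7,456.39 − £6,064.00 = £1,392.39.

£1,392.39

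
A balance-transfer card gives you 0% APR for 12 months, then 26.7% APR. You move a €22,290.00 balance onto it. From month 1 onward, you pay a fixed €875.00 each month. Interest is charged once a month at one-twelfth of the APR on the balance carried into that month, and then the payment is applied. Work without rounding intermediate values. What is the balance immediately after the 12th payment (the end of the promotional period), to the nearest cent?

€11,790.00

Promo months 1–12 at r₀ = 0%/12 = 0; months 13+ at r₁ = 26.7%/12 = 0.02225.
After month 12 (no interest yet): B = €22,290.00 − 12·€875.00 = €11,790.00.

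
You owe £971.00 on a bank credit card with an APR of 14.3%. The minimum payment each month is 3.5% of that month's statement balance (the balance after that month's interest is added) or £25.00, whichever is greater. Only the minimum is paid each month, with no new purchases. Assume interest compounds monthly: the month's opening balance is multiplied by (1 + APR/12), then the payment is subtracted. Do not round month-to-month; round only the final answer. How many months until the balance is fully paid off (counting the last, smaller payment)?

Monthly rate r = 14.3%/12 = 1.19167% = 0.0119167.
While 3.5% of the post-interest balance exceeds £25.00, each month B ← (B·(1+r))·(1 − 0.035), i.e. B shrinks by the factor (1+r)·0.965 = 0.9765.
This holds for months 1–14. Entering month 15 the balance is £696.03; 3.5% of the post-interest balance is now below £25.00, so the flat £25.00 minimum applies from here.
From month 15 a fixed £25.00 at rate r clears £696.03 in 35 more payments. Total: 14 + 35 = 49 months.

49 months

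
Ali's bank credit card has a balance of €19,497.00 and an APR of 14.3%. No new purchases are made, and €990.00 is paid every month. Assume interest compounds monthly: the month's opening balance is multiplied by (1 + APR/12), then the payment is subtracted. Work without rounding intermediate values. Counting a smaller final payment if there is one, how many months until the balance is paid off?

23 months

Monthly rate r = 14.3%/12 = 1.19167% = 0.0119167.
Recurrence: B ← B·(1+r) − €990.00.
Month 1: interest €232.34; balance after payment €18,739.34.
Month 2: interest €223.31; balance after payment €17,972.65.
Closed form: n = −ln(1 − rB₀/P)/ln(1+r) = −ln(0.76531)/ln(1.01192) ≈ 22.578, so the balance reaches zero during payment 23.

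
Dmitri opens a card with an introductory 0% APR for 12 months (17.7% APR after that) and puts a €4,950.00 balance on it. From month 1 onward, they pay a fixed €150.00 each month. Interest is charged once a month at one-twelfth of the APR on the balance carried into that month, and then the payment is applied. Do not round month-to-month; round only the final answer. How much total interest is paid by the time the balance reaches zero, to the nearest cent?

€647.82

Promo months 1–12 at r₀ = 0%/12 = 0; months 13+ at r₁ = 17.7%/12 = 0.01475.
After month 12 (no interest yet): B = €4,950.00 − 12·€150.00 = €3,150.00.
Then at r₁ with €150.00/mo: n₂ = −ln(1 − r₁·B/P)/ln(1+r₁) ≈ 25.32 → 26 more payments.
Total paid = 37·€150.00 + €47.82 = €5,597.82; interest = €5,597.82 − €4,950.00 = €647.82.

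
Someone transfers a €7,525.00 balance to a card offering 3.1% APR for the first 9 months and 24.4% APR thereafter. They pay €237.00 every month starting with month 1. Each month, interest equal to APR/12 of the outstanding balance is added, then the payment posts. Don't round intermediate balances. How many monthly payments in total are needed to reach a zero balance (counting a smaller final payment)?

42 months

Promo months 1–9 at r₀ = 3.1%/12 = 0.00258333; months 10+ at r₁ = 24.4%/12 = 0.0203333.
After month 9: iterate B ← B·(1+r₀) − €237.00 for 9 months → €5,546.60.
Then at r₁ with €237.00/mo: n₂ = −ln(1 − r₁·B/P)/ln(1+r₁) ≈ 32.09 → 33 more payments.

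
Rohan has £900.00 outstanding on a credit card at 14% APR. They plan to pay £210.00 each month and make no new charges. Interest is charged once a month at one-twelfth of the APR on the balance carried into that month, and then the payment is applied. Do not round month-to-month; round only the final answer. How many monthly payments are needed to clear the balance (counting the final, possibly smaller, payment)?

5 months

Monthly rate r = 14%/12 = 1.16667% = 0.0116667.
Recurrence: B ← B·(1+r) − £210.00.
Month 1: interest £10.50; balance after payment £700.50.
Month 2: interest £8.17; balance after payment £498.67.
Month 3: interest £5.82; balance after payment £294.49.
Month 4: interest £3.44; balance after payment £87.93.
Month 5: interest £1.03; balance after payment £0.00.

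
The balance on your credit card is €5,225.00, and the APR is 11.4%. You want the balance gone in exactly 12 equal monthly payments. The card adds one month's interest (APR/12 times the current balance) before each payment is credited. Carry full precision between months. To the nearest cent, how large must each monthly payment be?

Monthly rate r = 11.4%/12 = 0.95% = 0.0095.
Level-payment amortization: P = B₀·r / (1 − (1+r)^(−n)) = 5225.00·0.0095 / (1 − 1.0095^(−12)).
Denominator 1 − (1+r)^(−12) = 0.107261796.
P = 49.6375 / 0.107261796 ≈ 462.77.

€462.77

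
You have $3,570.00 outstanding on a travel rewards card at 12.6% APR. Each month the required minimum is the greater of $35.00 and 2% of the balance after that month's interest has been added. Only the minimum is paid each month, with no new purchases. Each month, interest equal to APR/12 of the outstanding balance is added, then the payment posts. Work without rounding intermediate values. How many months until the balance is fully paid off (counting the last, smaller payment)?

145 months

Monthly rate r = 12.6%/12 = 1.05% = 0.0105.
While 2% of the post-interest balance exceeds $35.00, each month B ← (B·(1+r))·(1 − 0.02), i.e. B shrinks by the factor (1+r)·0.98 = 0.99029.
This holds for months 1–75. Entering month 76 the balance is $1,717.31; 2% of the post-interest balance is now below $35.00, so the flat $35.00 minimum applies from here.
From month 76 a fixed $35.00 at rate r clears $1,717.31 in 70 more payments. Total: 75 + 70 = 145 months.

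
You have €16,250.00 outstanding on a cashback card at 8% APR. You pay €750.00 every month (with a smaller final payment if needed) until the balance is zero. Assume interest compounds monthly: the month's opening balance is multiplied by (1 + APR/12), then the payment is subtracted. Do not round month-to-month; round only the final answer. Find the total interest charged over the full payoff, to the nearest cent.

Monthly rate r = 8%/12 = 0.666667% = 0.00666667.
Payoff takes n = ⌈−ln(1 − rB₀/P)/ln(1+r)⌉ = ⌈23.479⌉ = 24 payments; the last is €359.54.
Total paid = 23·€750.00 + €359.54 = €17,609.54.
Total interest = total paid − principal = €17,609.54 − €16,250.00 = €1,359.54.

€1,359.54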